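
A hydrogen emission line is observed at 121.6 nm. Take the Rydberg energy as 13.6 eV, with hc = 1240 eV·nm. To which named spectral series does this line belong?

ΔE = 1240/121.6 = 10.20 eV.
This matches 13.6 × (1/1² − 1/2²), so n_f = 1: the Lyman series.

Lyman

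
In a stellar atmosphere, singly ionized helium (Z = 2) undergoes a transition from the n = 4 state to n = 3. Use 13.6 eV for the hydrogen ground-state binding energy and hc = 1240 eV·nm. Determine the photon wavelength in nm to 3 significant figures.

For Z = 2 the level energies scale as Z², so the effective Rydberg energy is 13.6 × 4 = 54.40 eV.
ΔE = 54.40 × (1/3² − 1/4²) = 54.40 × 0.04861 = 2.644 eV.
λ = hc/ΔE = 1240 / 2.644 = 469 nm.

469 nm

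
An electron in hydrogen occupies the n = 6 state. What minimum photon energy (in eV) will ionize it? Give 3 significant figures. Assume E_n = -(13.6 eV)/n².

E_6 = −13.60/36 = −0.378 eV, so ionization (to E = 0) requires 0.378 eV.

0.378 eV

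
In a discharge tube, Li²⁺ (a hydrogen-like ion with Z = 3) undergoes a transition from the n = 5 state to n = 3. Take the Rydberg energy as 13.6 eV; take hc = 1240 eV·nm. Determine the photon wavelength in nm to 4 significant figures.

For Z = 3 the level energies scale as Z², so the effective Rydberg energy is 13.6 × 9 = 122.4 eV.
ΔE = 122.4 × (1/3² − 1/5²) = 122.4 × 0.07111 = 8.704 eV.
λ = hc/ΔE = 1240 / 8.704 = 142.5 nm.

142.5 nm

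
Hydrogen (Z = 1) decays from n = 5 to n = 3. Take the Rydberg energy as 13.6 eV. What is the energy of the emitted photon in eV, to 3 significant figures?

E_5 = −13.60/25 = −0.5440 eV and E_3 = −13.60/9 = −1.511 eV.
The photon energy is |E_5 − E_3| = 0.967 eV.

0.967 eV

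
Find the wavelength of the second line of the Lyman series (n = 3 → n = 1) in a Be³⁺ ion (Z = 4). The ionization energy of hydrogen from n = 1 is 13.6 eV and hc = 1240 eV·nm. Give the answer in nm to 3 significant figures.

The Lyman series terminates on n_f = 1; the second line has n_i = 1+2 = 3.
ΔE = 217.6 × (1/1² − 1/3²) = 193.4 eV.
λ = 1240 / 193.4 = 6.41 nm.

6.41 nm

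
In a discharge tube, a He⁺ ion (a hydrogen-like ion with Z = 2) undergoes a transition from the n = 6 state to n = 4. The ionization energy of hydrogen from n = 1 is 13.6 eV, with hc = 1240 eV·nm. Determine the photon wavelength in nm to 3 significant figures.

For Z = 2 the level energies scale as Z², so the effective Rydberg energy is 13.6 × 4 = 54.40 eV.
ΔE = 54.40 × (1/4² − 1/6²) = 54.40 × 0.03472 = 1.889 eV.
λ = hc/ΔE = 1240 / 1.889 = 656 nm.

656 nm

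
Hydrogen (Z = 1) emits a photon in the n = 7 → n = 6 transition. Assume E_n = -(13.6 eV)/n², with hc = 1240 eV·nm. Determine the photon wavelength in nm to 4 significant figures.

12370 nm

ΔE = 13.60 × (1/6² − 1/7²) = 13.60 × 0.007370 = 0.1002 eV.
λ = hc/ΔE = 1240 / 0.1002 = 12370 nm.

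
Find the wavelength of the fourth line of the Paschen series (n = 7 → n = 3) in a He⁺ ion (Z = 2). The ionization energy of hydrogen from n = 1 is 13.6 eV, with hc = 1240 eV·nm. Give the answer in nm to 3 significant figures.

251 nm

The Paschen series terminates on n_f = 3; the fourth line has n_i = 3+4 = 7.
ΔE = 54.40 × (1/3² − 1/7²) = 4.934 eV.
λ = 1240 / 4.934 = 251 nm.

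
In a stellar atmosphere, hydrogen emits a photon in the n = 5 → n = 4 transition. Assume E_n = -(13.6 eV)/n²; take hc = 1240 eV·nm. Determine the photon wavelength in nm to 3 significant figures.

4050 nm

ΔE = 13.60 × (1/4² − 1/5²) = 13.60 × 0.02250 = 0.3060 eV.
λ = hc/ΔE = 1240 / 0.3060 = 4050 nm.
This line belongs to the Brackett series.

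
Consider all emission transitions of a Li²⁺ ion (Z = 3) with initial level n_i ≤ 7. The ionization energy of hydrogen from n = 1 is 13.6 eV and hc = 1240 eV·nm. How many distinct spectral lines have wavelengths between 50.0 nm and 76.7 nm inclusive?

Enumerate all n_i → n_f pairs with 1 ≤ n_f < n_i ≤ 7 and compute λ = 1240 / [13.6·9·(1/n_f² − 1/n_i²)].
Lines falling in [50.0, 76.7] nm: 4→2 (54.03 nm), 3→2 (72.94 nm).

2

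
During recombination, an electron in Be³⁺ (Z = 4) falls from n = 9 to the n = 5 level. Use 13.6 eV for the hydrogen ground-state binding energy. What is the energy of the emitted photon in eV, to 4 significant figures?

The Bohr energies scale as Z², so for Z = 4: E_n = −217.6/n² eV.
E_9 = −217.6/81 = −2.686 eV and E_5 = −217.6/25 = −8.704 eV.
The photon energy is |E_9 − E_5| = 6.018 eV.

6.018 eV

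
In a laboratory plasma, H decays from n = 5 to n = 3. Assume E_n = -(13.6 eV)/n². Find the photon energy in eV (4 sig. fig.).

E_5 = −13.60/25 = −0.5440 eV and E_3 = −13.60/9 = −1.511 eV.
The photon energy is |E_5 − E_3| = 0.9671 eV.

0.9671 eV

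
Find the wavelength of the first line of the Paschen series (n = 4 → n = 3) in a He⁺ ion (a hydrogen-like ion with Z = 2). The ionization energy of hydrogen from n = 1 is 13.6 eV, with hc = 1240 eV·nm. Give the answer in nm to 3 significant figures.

The Paschen series terminates on n_f = 3; the first line has n_i = 3+1 = 4.
ΔE = 54.40 × (1/3² − 1/4²) = 2.644 eV.
λ = 1240 / 2.644 = 469 nm.

469 nm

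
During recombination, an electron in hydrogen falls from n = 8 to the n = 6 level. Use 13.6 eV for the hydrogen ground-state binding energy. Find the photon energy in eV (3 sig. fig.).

0.165 eV

E_8 = −13.60/64 = −0.2125 eV and E_6 = −13.60/36 = −0.3778 eV.
The photon energy is |E_8 − E_6| = 0.165 eV.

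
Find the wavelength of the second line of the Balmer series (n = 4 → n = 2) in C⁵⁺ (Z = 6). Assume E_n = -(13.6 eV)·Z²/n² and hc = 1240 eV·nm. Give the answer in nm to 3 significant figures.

13.5 nm

The Balmer series terminates on n_f = 2; the second line has n_i = 2+2 = 4.
ΔE = 489.6 × (1/2² − 1/4²) = 91.80 eV.
λ = 1240 / 91.80 = 13.5 nm.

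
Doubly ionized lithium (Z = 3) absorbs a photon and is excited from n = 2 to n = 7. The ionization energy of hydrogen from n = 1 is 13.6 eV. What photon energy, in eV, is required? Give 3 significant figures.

28.1 eV

The Bohr energies scale as Z², so for Z = 3: E_n = −122.4/n² eV.
E_7 = −122.4/49 = −2.498 eV and E_2 = −122.4/4 = −30.60 eV.
The photon energy is |E_7 − E_2| = 28.1 eV.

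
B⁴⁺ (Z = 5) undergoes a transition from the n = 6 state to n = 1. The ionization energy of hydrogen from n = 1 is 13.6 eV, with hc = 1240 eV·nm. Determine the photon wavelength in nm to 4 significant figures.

For Z = 5 the level energies scale as Z², so the effective Rydberg energy is 13.6 × 25 = 340.0 eV.
ΔE = 340.0 × (1/1² − 1/6²) = 340.0 × 0.9722 = 330.6 eV.
λ = hc/ΔE = 1240 / 330.6 = 3.751 nm.

3.751 nm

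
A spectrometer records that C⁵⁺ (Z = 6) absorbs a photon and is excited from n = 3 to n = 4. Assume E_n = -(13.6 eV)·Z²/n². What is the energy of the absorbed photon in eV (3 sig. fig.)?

The Bohr energies scale as Z², so for Z = 6: E_n = −489.6/n² eV.
E_4 = −489.6/16 = −30.60 eV and E_3 = −489.6/9 = −54.40 eV.
The photon energy is |E_4 − E_3| = 23.8 eV.

23.8 eV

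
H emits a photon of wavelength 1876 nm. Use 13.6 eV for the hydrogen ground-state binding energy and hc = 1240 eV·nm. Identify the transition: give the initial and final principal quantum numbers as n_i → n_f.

n_i = 4, n_f = 3

The photon energy is ΔE = hc/λ = 1240 / 1876 = 0.6610 eV.
With Z = 1, ΔE = 13.60 × (1/n_f² − 1/n_i²), so 1/n_f² − 1/n_i² = 0.04860.
Trying n_f = 3 gives 1/n_i² = 0.06251, i.e. n_i ≈ 4; this pair matches.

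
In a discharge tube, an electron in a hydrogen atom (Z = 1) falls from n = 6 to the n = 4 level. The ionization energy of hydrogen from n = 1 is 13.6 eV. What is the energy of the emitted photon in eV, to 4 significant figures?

E_6 = −13.60/36 = −0.3778 eV and E_4 = −13.60/16 = −0.8500 eV.
The photon energy is |E_6 − E_4| = 0.4722 eV.

0.4722 eV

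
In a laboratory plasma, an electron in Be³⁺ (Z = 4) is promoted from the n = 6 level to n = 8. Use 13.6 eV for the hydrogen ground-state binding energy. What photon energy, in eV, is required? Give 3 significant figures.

The Bohr energies scale as Z², so for Z = 4: E_n = −217.6/n² eV.
E_8 = −217.6/64 = −3.400 eV and E_6 = −217.6/36 = −6.044 eV.
The photon energy is |E_8 − E_6| = 2.64 eV.

2.64 eV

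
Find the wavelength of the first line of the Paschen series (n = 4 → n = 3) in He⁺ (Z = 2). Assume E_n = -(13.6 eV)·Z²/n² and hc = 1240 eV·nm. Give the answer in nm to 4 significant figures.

The Paschen series terminates on n_f = 3; the first line has n_i = 3+1 = 4.
ΔE = 54.40 × (1/3² − 1/4²) = 2.644 eV.
λ = 1240 / 2.644 = 468.9 nm.

468.9 nm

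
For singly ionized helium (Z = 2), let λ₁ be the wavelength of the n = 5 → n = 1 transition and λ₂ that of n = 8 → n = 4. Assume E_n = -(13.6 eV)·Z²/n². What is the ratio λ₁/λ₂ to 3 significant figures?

λ ∝ 1/ΔE ∝ 1/(1/n_f² − 1/n_i²), and the Z² and hc factors cancel in the ratio.
λ₁/λ₂ = (1/4² − 1/8²)/(1/1² − 1/5²) = 0.04688/0.9600 = 0.0488.

0.0488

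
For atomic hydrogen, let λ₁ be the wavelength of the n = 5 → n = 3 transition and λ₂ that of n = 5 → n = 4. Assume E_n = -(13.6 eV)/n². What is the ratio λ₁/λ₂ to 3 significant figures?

0.316

λ ∝ 1/ΔE ∝ 1/(1/n_f² − 1/n_i²), and the Z² and hc factors cancel in the ratio.
λ₁/λ₂ = (1/4² − 1/5²)/(1/3² − 1/5²) = 0.02250/0.07111 = 0.316.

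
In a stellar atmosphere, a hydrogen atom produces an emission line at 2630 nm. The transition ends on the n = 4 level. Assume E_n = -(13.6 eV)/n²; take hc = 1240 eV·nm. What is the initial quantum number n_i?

The photon energy is ΔE = hc/λ = 1240 / 2630 = 0.4715 eV.
With Z = 1, ΔE = 13.60 × (1/n_f² − 1/n_i²), so 1/n_f² − 1/n_i² = 0.03467.
With n_f = 4: 1/n_i² = 1/16 − 0.03467 = 0.02783, so n_i ≈ 5.99.

n_i = 6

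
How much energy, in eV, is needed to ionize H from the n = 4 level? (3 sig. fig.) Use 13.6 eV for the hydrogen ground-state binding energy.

0.850 eV

E_4 = −13.60/16 = −0.850 eV, so ionization (to E = 0) requires 0.850 eV.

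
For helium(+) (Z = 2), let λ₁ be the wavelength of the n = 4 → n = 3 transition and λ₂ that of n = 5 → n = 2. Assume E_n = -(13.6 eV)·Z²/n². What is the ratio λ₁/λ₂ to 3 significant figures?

λ ∝ 1/ΔE ∝ 1/(1/n_f² − 1/n_i²), and the Z² and hc factors cancel in the ratio.
λ₁/λ₂ = (1/2² − 1/5²)/(1/3² − 1/4²) = 0.2100/0.04861 = 4.32.

4.32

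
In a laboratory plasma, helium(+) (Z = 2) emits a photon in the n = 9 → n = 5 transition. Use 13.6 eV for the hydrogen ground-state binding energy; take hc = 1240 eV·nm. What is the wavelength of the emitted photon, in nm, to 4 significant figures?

For Z = 2 the level energies scale as Z², so the effective Rydberg energy is 13.6 × 4 = 54.40 eV.
ΔE = 54.40 × (1/5² − 1/9²) = 54.40 × 0.02765 = 1.504 eV.
λ = hc/ΔE = 1240 / 1.504 = 824.3 nm.

824.3 nm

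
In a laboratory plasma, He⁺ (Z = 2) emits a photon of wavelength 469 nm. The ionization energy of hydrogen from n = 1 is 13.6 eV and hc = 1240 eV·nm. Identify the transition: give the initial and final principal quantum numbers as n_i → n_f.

n_i = 4, n_f = 3

The photon energy is ΔE = hc/λ = 1240 / 469 = 2.644 eV.
With Z = 2, ΔE = 54.40 × (1/n_f² − 1/n_i²), so 1/n_f² − 1/n_i² = 0.04860.
Trying n_f = 3 gives 1/n_i² = 0.06251, i.e. n_i ≈ 4; this pair matches.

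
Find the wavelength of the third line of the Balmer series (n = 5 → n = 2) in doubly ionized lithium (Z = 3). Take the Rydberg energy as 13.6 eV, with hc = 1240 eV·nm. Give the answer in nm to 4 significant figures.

The Balmer series terminates on n_f = 2; the third line has n_i = 2+3 = 5.
ΔE = 122.4 × (1/2² − 1/5²) = 25.70 eV.
λ = 1240 / 25.70 = 48.24 nm.

48.24 nm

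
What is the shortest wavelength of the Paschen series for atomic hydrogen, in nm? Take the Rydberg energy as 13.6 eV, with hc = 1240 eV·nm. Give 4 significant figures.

The Paschen series has lower level n_f = 3; the series limit corresponds to n_i → ∞.
ΔE_max = 13.6 × 1 / 3² = 1.511 eV.
λ_min = 1240 / 1.511 = 820.6 nm.

820.6 nm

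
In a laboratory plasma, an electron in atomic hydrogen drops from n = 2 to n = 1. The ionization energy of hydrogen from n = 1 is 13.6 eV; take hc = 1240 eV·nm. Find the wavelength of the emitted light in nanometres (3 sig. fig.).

122 nm

ΔE = 13.60 × (1/1² − 1/2²) = 13.60 × 0.7500 = 10.20 eV.
λ = hc/ΔE = 1240 / 10.20 = 122 nm.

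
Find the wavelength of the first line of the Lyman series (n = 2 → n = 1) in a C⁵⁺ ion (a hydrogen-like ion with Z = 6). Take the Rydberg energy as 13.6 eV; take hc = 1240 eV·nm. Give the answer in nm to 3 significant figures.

3.38 nm

The Lyman series terminates on n_f = 1; the first line has n_i = 1+1 = 2.
ΔE = 489.6 × (1/1² − 1/2²) = 367.2 eV.
λ = 1240 / 367.2 = 3.38 nm.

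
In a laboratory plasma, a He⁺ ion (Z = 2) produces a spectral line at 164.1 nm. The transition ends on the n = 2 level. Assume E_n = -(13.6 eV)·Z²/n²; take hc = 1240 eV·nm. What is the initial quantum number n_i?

n_i = 3

The photon energy is ΔE = hc/λ = 1240 / 164.1 = 7.556 eV.
With Z = 2, ΔE = 54.40 × (1/n_f² − 1/n_i²), so 1/n_f² − 1/n_i² = 0.1389.
With n_f = 2: 1/n_i² = 1/4 − 0.1389 = 0.1111, so n_i ≈ 3.00.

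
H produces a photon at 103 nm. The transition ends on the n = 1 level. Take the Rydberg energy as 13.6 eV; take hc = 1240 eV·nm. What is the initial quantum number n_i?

n_i = 3

The photon energy is ΔE = hc/λ = 1240 / 103 = 12.04 eV.
With Z = 1, ΔE = 13.60 × (1/n_f² − 1/n_i²), so 1/n_f² − 1/n_i² = 0.8852.
With n_f = 1: 1/n_i² = 1/1 − 0.8852 = 0.1148, so n_i ≈ 2.95.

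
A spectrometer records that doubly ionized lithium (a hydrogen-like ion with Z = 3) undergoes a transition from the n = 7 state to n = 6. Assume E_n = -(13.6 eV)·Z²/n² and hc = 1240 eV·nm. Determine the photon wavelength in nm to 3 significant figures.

1370 nm

For Z = 3 the level energies scale as Z², so the effective Rydberg energy is 13.6 × 9 = 122.4 eV.
ΔE = 122.4 × (1/6² − 1/7²) = 122.4 × 0.007370 = 0.9020 eV.
λ = hc/ΔE = 1240 / 0.9020 = 1370 nm.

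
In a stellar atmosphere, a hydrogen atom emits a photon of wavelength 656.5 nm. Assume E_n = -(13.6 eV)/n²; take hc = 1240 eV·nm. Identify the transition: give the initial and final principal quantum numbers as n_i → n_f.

The photon energy is ΔE = hc/λ = 1240 / 656.5 = 1.889 eV.
With Z = 1, ΔE = 13.60 × (1/n_f² − 1/n_i²), so 1/n_f² − 1/n_i² = 0.1389.
Trying n_f = 2 gives 1/n_i² = 0.1111, i.e. n_i ≈ 3; this pair matches.

n_i = 3, n_f = 2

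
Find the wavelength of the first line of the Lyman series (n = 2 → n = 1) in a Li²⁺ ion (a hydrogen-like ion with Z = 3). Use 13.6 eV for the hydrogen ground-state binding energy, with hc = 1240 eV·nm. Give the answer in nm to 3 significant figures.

The Lyman series terminates on n_f = 1; the first line has n_i = 1+1 = 2.
ΔE = 122.4 × (1/1² − 1/2²) = 91.80 eV.
λ = 1240 / 91.80 = 13.5 nm.

13.5 nm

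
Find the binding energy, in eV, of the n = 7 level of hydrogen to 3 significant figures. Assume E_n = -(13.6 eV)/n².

E_7 = −13.60/49 = −0.278 eV, so ionization (to E = 0) requires 0.278 eV.

0.278 eV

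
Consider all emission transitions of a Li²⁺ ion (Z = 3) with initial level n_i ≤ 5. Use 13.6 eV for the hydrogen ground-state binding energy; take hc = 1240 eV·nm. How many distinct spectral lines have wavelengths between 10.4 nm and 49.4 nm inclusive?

Enumerate all n_i → n_f pairs with 1 ≤ n_f < n_i ≤ 5 and compute λ = 1240 / [13.6·9·(1/n_f² − 1/n_i²)].
Lines falling in [10.4, 49.4] nm: 5→1 (10.55 nm), 4→1 (10.81 nm), 3→1 (11.40 nm), 2→1 (13.51 nm), 5→2 (48.24 nm).

5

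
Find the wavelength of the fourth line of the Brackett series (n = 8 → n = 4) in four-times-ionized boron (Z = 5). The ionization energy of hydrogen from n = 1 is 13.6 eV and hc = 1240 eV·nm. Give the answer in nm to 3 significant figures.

The Brackett series terminates on n_f = 4; the fourth line has n_i = 4+4 = 8.
ΔE = 340.0 × (1/4² − 1/8²) = 15.94 eV.
λ = 1240 / 15.94 = 77.8 nm.

77.8 nm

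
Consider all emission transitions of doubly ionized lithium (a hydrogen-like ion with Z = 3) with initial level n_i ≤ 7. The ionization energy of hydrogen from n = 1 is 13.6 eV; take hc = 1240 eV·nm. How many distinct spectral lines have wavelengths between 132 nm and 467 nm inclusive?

5

Enumerate all n_i → n_f pairs with 1 ≤ n_f < n_i ≤ 7 and compute λ = 1240 / [13.6·9·(1/n_f² − 1/n_i²)].
Lines falling in [132, 467] nm: 5→3 (142.5 nm), 4→3 (208.4 nm), 7→4 (240.7 nm), 6→4 (291.8 nm), 5→4 (450.3 nm).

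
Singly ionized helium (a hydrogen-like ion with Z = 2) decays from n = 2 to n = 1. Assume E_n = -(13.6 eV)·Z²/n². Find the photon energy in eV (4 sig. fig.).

40.80 eV

The Bohr energies scale as Z², so for Z = 2: E_n = −54.40/n² eV.
E_2 = −54.40/4 = −13.60 eV and E_1 = −54.40/1 = −54.40 eV.
The photon energy is |E_2 − E_1| = 40.80 eV.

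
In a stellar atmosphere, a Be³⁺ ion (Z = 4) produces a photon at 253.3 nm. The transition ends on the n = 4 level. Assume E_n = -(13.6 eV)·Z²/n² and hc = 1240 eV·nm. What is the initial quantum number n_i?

n_i = 5

The photon energy is ΔE = hc/λ = 1240 / 253.3 = 4.895 eV.
With Z = 4, ΔE = 217.6 × (1/n_f² − 1/n_i²), so 1/n_f² − 1/n_i² = 0.02250.
With n_f = 4: 1/n_i² = 1/16 − 0.02250 = 0.04000, so n_i ≈ 5.00.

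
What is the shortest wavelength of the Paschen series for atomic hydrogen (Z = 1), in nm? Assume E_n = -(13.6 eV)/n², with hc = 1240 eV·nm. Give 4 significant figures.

The Paschen series has lower level n_f = 3; the series limit corresponds to n_i → ∞.
ΔE_max = 13.6 × 1 / 3² = 1.511 eV.
λ_min = 1240 / 1.511 = 820.6 nm.

820.6 nm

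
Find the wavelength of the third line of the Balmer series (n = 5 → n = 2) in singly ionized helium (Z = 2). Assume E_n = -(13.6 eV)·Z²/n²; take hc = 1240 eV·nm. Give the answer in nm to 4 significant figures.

108.5 nm

The Balmer series terminates on n_f = 2; the third line has n_i = 2+3 = 5.
ΔE = 54.40 × (1/2² − 1/5²) = 11.42 eV.
λ = 1240 / 11.42 = 108.5 nm.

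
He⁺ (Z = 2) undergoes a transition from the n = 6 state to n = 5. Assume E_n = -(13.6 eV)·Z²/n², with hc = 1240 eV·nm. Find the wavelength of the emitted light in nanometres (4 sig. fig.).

1865 nm

For Z = 2 the level energies scale as Z², so the effective Rydberg energy is 13.6 × 4 = 54.40 eV.
ΔE = 54.40 × (1/5² − 1/6²) = 54.40 × 0.01222 = 0.6649 eV.
λ = hc/ΔE = 1240 / 0.6649 = 1865 nm.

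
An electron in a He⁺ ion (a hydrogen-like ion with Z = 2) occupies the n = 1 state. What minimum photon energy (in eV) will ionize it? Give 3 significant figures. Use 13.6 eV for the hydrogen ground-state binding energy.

E_n = −13.6 Z²/n² = −54.40/n² eV for Z = 2.
E_1 = −54.40/1 = −54.4 eV, so ionization (to E = 0) requires 54.4 eV.

54.4 eV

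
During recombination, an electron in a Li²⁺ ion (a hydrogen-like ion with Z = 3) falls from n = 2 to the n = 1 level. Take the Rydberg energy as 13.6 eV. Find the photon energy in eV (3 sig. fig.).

The Bohr energies scale as Z², so for Z = 3: E_n = −122.4/n² eV.
E_2 = −122.4/4 = −30.60 eV and E_1 = −122.4/1 = −122.4 eV.
The photon energy is |E_2 − E_1| = 91.8 eV.

91.8 eV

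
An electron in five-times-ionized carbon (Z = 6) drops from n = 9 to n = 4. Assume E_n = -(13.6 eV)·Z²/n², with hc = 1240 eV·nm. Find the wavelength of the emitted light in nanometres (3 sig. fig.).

For Z = 6 the level energies scale as Z², so the effective Rydberg energy is 13.6 × 36 = 489.6 eV.
ΔE = 489.6 × (1/4² − 1/9²) = 489.6 × 0.05015 = 24.56 eV.
λ = hc/ΔE = 1240 / 24.56 = 50.5 nm.

50.5 nm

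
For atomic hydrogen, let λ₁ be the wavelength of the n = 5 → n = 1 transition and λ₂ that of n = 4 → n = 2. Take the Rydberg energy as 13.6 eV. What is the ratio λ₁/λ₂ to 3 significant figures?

0.195

λ ∝ 1/ΔE ∝ 1/(1/n_f² − 1/n_i²), and the Z² and hc factors cancel in the ratio.
λ₁/λ₂ = (1/2² − 1/4²)/(1/1² − 1/5²) = 0.1875/0.9600 = 0.195.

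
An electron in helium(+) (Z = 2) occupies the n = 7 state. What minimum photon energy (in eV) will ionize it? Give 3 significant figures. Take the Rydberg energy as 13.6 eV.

E_n = −13.6 Z²/n² = −54.40/n² eV for Z = 2.
E_7 = −54.40/49 = −1.11 eV, so ionization (to E = 0) requires 1.11 eV.

1.11 eV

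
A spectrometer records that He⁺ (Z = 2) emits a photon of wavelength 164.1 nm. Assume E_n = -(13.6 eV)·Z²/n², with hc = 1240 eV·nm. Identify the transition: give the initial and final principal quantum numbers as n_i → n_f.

n_i = 3, n_f = 2

The photon energy is ΔE = hc/λ = 1240 / 164.1 = 7.556 eV.
With Z = 2, ΔE = 54.40 × (1/n_f² − 1/n_i²), so 1/n_f² − 1/n_i² = 0.1389.
Trying n_f = 2 gives 1/n_i² = 0.1111, i.e. n_i ≈ 3; this pair matches.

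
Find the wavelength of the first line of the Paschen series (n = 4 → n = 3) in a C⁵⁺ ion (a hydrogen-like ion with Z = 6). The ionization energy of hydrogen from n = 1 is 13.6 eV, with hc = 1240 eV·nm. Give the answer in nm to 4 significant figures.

52.10 nm

The Paschen series terminates on n_f = 3; the first line has n_i = 3+1 = 4.
ΔE = 489.6 × (1/3² − 1/4²) = 23.80 eV.
λ = 1240 / 23.80 = 52.10 nm.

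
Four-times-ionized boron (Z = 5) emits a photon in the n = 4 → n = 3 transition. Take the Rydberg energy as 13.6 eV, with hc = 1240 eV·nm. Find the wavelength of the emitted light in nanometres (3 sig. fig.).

75.0 nm

For Z = 5 the level energies scale as Z², so the effective Rydberg energy is 13.6 × 25 = 340.0 eV.
ΔE = 340.0 × (1/3² − 1/4²) = 340.0 × 0.04861 = 16.53 eV.
λ = hc/ΔE = 1240 / 16.53 = 75.0 nm.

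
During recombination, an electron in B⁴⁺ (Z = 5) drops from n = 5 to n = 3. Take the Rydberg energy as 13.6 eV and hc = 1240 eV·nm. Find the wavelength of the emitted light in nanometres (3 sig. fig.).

51.3 nm

For Z = 5 the level energies scale as Z², so the effective Rydberg energy is 13.6 × 25 = 340.0 eV.
ΔE = 340.0 × (1/3² − 1/5²) = 340.0 × 0.07111 = 24.18 eV.
λ = hc/ΔE = 1240 / 24.18 = 51.3 nm.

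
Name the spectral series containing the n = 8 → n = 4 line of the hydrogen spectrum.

The series is set by the lower level: n_f = 4 is the Brackett series.

Brackett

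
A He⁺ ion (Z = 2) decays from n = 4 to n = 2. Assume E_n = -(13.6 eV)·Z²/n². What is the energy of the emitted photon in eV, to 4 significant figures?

10.20 eV

The Bohr energies scale as Z², so for Z = 2: E_n = −54.40/n² eV.
E_4 = −54.40/16 = −3.400 eV and E_2 = −54.40/4 = −13.60 eV.
The photon energy is |E_4 − E_2| = 10.20 eV.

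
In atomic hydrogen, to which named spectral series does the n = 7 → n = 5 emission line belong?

Pfund

The series is set by the lower level: n_f = 5 is the Pfund series.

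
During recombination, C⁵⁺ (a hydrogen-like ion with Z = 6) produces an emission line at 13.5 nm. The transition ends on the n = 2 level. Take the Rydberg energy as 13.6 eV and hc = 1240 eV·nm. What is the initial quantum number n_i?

n_i = 4

The photon energy is ΔE = hc/λ = 1240 / 13.5 = 91.85 eV.
With Z = 6, ΔE = 489.6 × (1/n_f² − 1/n_i²), so 1/n_f² − 1/n_i² = 0.1876.
With n_f = 2: 1/n_i² = 1/4 − 0.1876 = 0.06239, so n_i ≈ 4.00.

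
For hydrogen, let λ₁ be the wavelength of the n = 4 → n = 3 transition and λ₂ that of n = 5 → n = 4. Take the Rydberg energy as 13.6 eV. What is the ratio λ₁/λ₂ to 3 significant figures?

λ ∝ 1/ΔE ∝ 1/(1/n_f² − 1/n_i²), and the Z² and hc factors cancel in the ratio.
λ₁/λ₂ = (1/4² − 1/5²)/(1/3² − 1/4²) = 0.02250/0.04861 = 0.463.

0.463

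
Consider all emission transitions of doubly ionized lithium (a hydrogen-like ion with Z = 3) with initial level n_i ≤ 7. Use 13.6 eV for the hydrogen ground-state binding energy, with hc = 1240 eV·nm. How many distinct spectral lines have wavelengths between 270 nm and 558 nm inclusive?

Enumerate all n_i → n_f pairs with 1 ≤ n_f < n_i ≤ 7 and compute λ = 1240 / [13.6·9·(1/n_f² − 1/n_i²)].
Lines falling in [270, 558] nm: 6→4 (291.8 nm), 5→4 (450.3 nm), 7→5 (517.1 nm).

3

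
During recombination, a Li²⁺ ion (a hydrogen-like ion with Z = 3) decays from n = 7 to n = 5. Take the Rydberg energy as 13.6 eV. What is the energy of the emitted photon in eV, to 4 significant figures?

The Bohr energies scale as Z², so for Z = 3: E_n = −122.4/n² eV.
E_7 = −122.4/49 = −2.498 eV and E_5 = −122.4/25 = −4.896 eV.
The photon energy is |E_7 − E_5| = 2.398 eV.

2.398 eV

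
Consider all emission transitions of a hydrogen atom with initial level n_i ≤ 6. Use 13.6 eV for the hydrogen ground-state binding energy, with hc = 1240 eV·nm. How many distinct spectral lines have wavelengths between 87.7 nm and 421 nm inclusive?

6

Enumerate all n_i → n_f pairs with 1 ≤ n_f < n_i ≤ 6 and compute λ = 1240 / [13.6·1·(1/n_f² − 1/n_i²)].
Lines falling in [87.7, 421] nm: 6→1 (93.78 nm), 5→1 (94.98 nm), 4→1 (97.25 nm), 3→1 (102.6 nm), 2→1 (121.6 nm), 6→2 (410.3 nm).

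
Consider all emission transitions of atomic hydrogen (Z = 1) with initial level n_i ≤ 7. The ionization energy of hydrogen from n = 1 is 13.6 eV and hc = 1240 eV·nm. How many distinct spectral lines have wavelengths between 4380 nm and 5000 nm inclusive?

1

Enumerate all n_i → n_f pairs with 1 ≤ n_f < n_i ≤ 7 and compute λ = 1240 / [13.6·1·(1/n_f² − 1/n_i²)].
Lines falling in [4380, 5000] nm: 7→5 (4654 nm).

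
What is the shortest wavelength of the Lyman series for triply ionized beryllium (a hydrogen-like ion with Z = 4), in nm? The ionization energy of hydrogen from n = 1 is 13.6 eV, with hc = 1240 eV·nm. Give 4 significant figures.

The Lyman series has lower level n_f = 1; the series limit corresponds to n_i → ∞.
ΔE_max = 13.6 × 16 / 1² = 217.6 eV.
λ_min = 1240 / 217.6 = 5.699 nm.

5.699 nm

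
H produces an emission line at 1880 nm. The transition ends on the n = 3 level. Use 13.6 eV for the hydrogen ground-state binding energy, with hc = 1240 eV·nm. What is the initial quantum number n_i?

n_i = 4

The photon energy is ΔE = hc/λ = 1240 / 1880 = 0.6596 eV.
With Z = 1, ΔE = 13.60 × (1/n_f² − 1/n_i²), so 1/n_f² − 1/n_i² = 0.04850.
With n_f = 3: 1/n_i² = 1/9 − 0.04850 = 0.06261, so n_i ≈ 4.00.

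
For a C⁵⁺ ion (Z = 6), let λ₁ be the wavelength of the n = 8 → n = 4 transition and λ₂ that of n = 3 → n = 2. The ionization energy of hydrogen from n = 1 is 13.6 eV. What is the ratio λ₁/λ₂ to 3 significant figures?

2.96

λ ∝ 1/ΔE ∝ 1/(1/n_f² − 1/n_i²), and the Z² and hc factors cancel in the ratio.
λ₁/λ₂ = (1/2² − 1/3²)/(1/4² − 1/8²) = 0.1389/0.04688 = 2.96.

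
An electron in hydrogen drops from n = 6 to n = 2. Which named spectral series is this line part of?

The series is set by the lower level: n_f = 2 is the Balmer series.

Balmer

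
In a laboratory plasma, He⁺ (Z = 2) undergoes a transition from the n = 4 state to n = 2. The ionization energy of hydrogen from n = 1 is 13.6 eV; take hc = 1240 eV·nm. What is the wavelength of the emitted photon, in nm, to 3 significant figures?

For Z = 2 the level energies scale as Z², so the effective Rydberg energy is 13.6 × 4 = 54.40 eV.
ΔE = 54.40 × (1/2² − 1/4²) = 54.40 × 0.1875 = 10.20 eV.
λ = hc/ΔE = 1240 / 10.20 = 122 nm.

122 nm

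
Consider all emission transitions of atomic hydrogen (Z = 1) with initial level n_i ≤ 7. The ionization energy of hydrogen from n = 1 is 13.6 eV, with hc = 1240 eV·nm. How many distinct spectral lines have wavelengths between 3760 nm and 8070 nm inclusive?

3

Enumerate all n_i → n_f pairs with 1 ≤ n_f < n_i ≤ 7 and compute λ = 1240 / [13.6·1·(1/n_f² − 1/n_i²)].
Lines falling in [3760, 8070] nm: 5→4 (4052 nm), 7→5 (4654 nm), 6→5 (7460 nm).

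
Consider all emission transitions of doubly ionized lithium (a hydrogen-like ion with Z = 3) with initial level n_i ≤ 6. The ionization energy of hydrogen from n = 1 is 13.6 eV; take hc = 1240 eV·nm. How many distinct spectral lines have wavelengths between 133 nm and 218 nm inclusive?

Enumerate all n_i → n_f pairs with 1 ≤ n_f < n_i ≤ 6 and compute λ = 1240 / [13.6·9·(1/n_f² − 1/n_i²)].
Lines falling in [133, 218] nm: 5→3 (142.5 nm), 4→3 (208.4 nm).

2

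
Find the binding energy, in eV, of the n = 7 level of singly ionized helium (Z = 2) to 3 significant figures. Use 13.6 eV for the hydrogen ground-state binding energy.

1.11 eV

E_n = −13.6 Z²/n² = −54.40/n² eV for Z = 2.
E_7 = −54.40/49 = −1.11 eV, so ionization (to E = 0) requires 1.11 eV.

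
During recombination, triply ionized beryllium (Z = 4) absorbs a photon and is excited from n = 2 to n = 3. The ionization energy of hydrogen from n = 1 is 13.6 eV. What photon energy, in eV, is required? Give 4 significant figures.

30.22 eV

The Bohr energies scale as Z², so for Z = 4: E_n = −217.6/n² eV.
E_3 = −217.6/9 = −24.18 eV and E_2 = −217.6/4 = −54.40 eV.
The photon energy is |E_3 − E_2| = 30.22 eV.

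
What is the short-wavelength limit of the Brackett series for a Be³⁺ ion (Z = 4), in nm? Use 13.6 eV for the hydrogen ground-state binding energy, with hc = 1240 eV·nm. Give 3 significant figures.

91.2 nm

The Brackett series has lower level n_f = 4; the series limit corresponds to n_i → ∞.
ΔE_max = 13.6 × 16 / 4² = 13.60 eV.
λ_min = 1240 / 13.60 = 91.2 nm.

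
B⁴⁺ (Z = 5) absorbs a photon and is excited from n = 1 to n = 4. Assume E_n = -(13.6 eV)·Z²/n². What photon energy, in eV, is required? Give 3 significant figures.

The Bohr energies scale as Z², so for Z = 5: E_n = −340.0/n² eV.
E_4 = −340.0/16 = −21.25 eV and E_1 = −340.0/1 = −340.0 eV.
The photon energy is |E_4 − E_1| = 319 eV.

319 eV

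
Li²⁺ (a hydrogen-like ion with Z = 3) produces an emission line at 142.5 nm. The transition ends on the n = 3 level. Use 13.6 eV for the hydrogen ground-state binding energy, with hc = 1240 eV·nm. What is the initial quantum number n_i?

n_i = 5

The photon energy is ΔE = hc/λ = 1240 / 142.5 = 8.702 eV.
With Z = 3, ΔE = 122.4 × (1/n_f² − 1/n_i²), so 1/n_f² − 1/n_i² = 0.07109.
With n_f = 3: 1/n_i² = 1/9 − 0.07109 = 0.04002, so n_i ≈ 5.00.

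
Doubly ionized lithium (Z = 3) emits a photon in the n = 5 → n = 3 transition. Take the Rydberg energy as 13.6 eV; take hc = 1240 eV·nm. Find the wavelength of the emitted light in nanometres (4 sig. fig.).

For Z = 3 the level energies scale as Z², so the effective Rydberg energy is 13.6 × 9 = 122.4 eV.
ΔE = 122.4 × (1/3² − 1/5²) = 122.4 × 0.07111 = 8.704 eV.
λ = hc/ΔE = 1240 / 8.704 = 142.5 nm.

142.5 nm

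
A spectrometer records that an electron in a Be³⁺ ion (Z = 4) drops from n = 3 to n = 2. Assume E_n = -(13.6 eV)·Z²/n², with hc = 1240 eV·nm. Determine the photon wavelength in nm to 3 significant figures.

For Z = 4 the level energies scale as Z², so the effective Rydberg energy is 13.6 × 16 = 217.6 eV.
ΔE = 217.6 × (1/2² − 1/3²) = 217.6 × 0.1389 = 30.22 eV.
λ = hc/ΔE = 1240 / 30.22 = 41.0 nm.

41.0 nm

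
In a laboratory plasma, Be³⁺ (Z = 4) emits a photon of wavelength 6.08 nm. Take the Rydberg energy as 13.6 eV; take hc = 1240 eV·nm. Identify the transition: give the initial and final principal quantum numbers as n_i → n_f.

n_i = 4, n_f = 1

The photon energy is ΔE = hc/λ = 1240 / 6.08 = 203.9 eV.
With Z = 4, ΔE = 217.6 × (1/n_f² − 1/n_i²), so 1/n_f² − 1/n_i² = 0.9373.
Trying n_f = 1 gives 1/n_i² = 0.06274, i.e. n_i ≈ 4; this pair matches.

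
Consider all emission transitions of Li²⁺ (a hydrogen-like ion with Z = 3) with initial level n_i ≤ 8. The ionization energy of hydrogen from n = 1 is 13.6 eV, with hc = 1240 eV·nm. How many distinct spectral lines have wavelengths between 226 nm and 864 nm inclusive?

7

Enumerate all n_i → n_f pairs with 1 ≤ n_f < n_i ≤ 8 and compute λ = 1240 / [13.6·9·(1/n_f² − 1/n_i²)].
Lines falling in [226, 864] nm: 7→4 (240.7 nm), 6→4 (291.8 nm), 8→5 (415.6 nm), 5→4 (450.3 nm), 7→5 (517.1 nm), 6→5 (828.9 nm), 8→6 (833.6 nm).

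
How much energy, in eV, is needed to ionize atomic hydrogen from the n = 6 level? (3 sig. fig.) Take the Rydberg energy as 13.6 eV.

E_6 = −13.60/36 = −0.378 eV, so ionization (to E = 0) requires 0.378 eV.

0.378 eV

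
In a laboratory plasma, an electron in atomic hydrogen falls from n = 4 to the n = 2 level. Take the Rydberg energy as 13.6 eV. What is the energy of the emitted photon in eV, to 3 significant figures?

2.55 eV

E_4 = −13.60/16 = −0.8500 eV and E_2 = −13.60/4 = −3.400 eV.
The photon energy is |E_4 − E_2| = 2.55 eV.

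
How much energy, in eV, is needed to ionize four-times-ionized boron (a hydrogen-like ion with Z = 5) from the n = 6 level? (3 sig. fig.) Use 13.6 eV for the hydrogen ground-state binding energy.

E_n = −13.6 Z²/n² = −340.0/n² eV for Z = 5.
E_6 = −340.0/36 = −9.44 eV, so ionization (to E = 0) requires 9.44 eV.

9.44 eV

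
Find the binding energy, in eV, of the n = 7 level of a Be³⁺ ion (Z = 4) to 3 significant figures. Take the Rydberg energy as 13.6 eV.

4.44 eV

E_n = −13.6 Z²/n² = −217.6/n² eV for Z = 4.
E_7 = −217.6/49 = −4.44 eV, so ionization (to E = 0) requires 4.44 eV.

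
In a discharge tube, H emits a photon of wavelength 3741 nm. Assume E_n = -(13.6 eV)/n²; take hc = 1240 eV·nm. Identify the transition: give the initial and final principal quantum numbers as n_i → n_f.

The photon energy is ΔE = hc/λ = 1240 / 3741 = 0.3315 eV.
With Z = 1, ΔE = 13.60 × (1/n_f² − 1/n_i²), so 1/n_f² − 1/n_i² = 0.02437.
Trying n_f = 5 gives 1/n_i² = 0.01563, i.e. n_i ≈ 8; this pair matches.

n_i = 8, n_f = 5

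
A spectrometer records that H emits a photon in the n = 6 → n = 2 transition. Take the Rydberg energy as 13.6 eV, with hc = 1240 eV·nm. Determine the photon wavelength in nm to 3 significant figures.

410 nm

ΔE = 13.60 × (1/2² − 1/6²) = 13.60 × 0.2222 = 3.022 eV.
λ = hc/ΔE = 1240 / 3.022 = 410 nm.
This line belongs to the Balmer series.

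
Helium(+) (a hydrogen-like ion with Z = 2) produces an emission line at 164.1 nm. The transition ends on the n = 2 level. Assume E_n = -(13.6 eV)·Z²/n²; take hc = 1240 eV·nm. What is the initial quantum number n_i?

The photon energy is ΔE = hc/λ = 1240 / 164.1 = 7.556 eV.
With Z = 2, ΔE = 54.40 × (1/n_f² − 1/n_i²), so 1/n_f² − 1/n_i² = 0.1389.
With n_f = 2: 1/n_i² = 1/4 − 0.1389 = 0.1111, so n_i ≈ 3.00.

n_i = 3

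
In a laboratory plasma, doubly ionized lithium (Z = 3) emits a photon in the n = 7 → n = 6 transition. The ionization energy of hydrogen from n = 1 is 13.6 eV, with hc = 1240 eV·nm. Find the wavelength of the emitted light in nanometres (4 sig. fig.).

For Z = 3 the level energies scale as Z², so the effective Rydberg energy is 13.6 × 9 = 122.4 eV.
ΔE = 122.4 × (1/6² − 1/7²) = 122.4 × 0.007370 = 0.9020 eV.
λ = hc/ΔE = 1240 / 0.9020 = 1375 nm.

1375 nm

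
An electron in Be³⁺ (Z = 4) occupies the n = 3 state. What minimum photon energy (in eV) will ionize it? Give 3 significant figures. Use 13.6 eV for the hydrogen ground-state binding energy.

E_n = −13.6 Z²/n² = −217.6/n² eV for Z = 4.
E_3 = −217.6/9 = −24.2 eV, so ionization (to E = 0) requires 24.2 eV.

24.2 eV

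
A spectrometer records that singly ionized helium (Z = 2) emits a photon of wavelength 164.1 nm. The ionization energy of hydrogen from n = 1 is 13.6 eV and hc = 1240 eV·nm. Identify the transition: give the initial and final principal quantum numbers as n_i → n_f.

The photon energy is ΔE = hc/λ = 1240 / 164.1 = 7.556 eV.
With Z = 2, ΔE = 54.40 × (1/n_f² − 1/n_i²), so 1/n_f² − 1/n_i² = 0.1389.
Trying n_f = 2 gives 1/n_i² = 0.1111, i.e. n_i ≈ 3; this pair matches.

n_i = 3, n_f = 2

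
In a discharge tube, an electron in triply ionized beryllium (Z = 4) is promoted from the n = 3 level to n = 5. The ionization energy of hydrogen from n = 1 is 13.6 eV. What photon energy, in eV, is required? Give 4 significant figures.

15.47 eV

The Bohr energies scale as Z², so for Z = 4: E_n = −217.6/n² eV.
E_5 = −217.6/25 = −8.704 eV and E_3 = −217.6/9 = −24.18 eV.
The photon energy is |E_5 − E_3| = 15.47 eV.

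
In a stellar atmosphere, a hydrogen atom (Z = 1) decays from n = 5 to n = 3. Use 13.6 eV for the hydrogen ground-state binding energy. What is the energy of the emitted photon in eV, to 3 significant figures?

0.967 eV

E_5 = −13.60/25 = −0.5440 eV and E_3 = −13.60/9 = −1.511 eV.
The photon energy is |E_5 − E_3| = 0.967 eV.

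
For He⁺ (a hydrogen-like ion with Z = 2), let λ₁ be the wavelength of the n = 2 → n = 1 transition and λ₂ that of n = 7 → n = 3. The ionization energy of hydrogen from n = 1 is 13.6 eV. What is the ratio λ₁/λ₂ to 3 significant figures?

0.121

λ ∝ 1/ΔE ∝ 1/(1/n_f² − 1/n_i²), and the Z² and hc factors cancel in the ratio.
λ₁/λ₂ = (1/3² − 1/7²)/(1/1² − 1/2²) = 0.09070/0.7500 = 0.121.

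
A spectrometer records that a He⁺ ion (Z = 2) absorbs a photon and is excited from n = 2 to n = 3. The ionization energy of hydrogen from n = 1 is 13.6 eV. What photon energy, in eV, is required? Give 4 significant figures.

7.556 eV

The Bohr energies scale as Z², so for Z = 2: E_n = −54.40/n² eV.
E_3 = −54.40/9 = −6.044 eV and E_2 = −54.40/4 = −13.60 eV.
The photon energy is |E_3 − E_2| = 7.556 eV.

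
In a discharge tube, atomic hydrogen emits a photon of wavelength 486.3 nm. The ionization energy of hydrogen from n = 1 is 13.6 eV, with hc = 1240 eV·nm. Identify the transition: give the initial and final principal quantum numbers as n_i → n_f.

The photon energy is ΔE = hc/λ = 1240 / 486.3 = 2.550 eV.
With Z = 1, ΔE = 13.60 × (1/n_f² − 1/n_i²), so 1/n_f² − 1/n_i² = 0.1875.
Trying n_f = 2 gives 1/n_i² = 0.06251, i.e. n_i ≈ 4; this pair matches.

n_i = 4, n_f = 2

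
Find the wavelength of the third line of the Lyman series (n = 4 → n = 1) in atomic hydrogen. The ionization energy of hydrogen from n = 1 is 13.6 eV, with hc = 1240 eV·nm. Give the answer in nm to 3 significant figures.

The Lyman series terminates on n_f = 1; the third line has n_i = 1+3 = 4.
ΔE = 13.60 × (1/1² − 1/4²) = 12.75 eV.
λ = 1240 / 12.75 = 97.3 nm.

97.3 nm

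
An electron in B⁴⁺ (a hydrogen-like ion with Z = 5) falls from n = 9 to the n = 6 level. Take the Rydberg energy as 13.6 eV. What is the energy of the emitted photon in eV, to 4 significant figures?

5.247 eV

The Bohr energies scale as Z², so for Z = 5: E_n = −340.0/n² eV.
E_9 = −340.0/81 = −4.198 eV and E_6 = −340.0/36 = −9.444 eV.
The photon energy is |E_9 − E_6| = 5.247 eV.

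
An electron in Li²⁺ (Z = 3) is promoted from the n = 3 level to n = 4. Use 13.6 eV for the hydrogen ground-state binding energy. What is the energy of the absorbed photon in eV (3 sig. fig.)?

5.95 eV

The Bohr energies scale as Z², so for Z = 3: E_n = −122.4/n² eV.
E_4 = −122.4/16 = −7.650 eV and E_3 = −122.4/9 = −13.60 eV.
The photon energy is |E_4 − E_3| = 5.95 eV.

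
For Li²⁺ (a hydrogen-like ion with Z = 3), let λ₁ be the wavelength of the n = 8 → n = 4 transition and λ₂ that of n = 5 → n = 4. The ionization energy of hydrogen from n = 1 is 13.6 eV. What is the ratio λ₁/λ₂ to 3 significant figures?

λ ∝ 1/ΔE ∝ 1/(1/n_f² − 1/n_i²), and the Z² and hc factors cancel in the ratio.
λ₁/λ₂ = (1/4² − 1/5²)/(1/4² − 1/8²) = 0.02250/0.04688 = 0.480.

0.480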